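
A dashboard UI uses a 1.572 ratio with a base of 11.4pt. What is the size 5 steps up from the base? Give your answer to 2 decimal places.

11.4 × 1.572⁵ = 11.4 × 9.59981 ≈ 109.44

109.44pt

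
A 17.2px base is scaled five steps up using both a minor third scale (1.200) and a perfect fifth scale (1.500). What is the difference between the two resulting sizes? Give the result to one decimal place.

87.8px

Minor third: 17.2 × 1.200⁵ = 42.799px
Perfect fifth: 17.2 × 1.500⁵ = 130.612px
Difference: 130.612 − 42.799 = 87.813px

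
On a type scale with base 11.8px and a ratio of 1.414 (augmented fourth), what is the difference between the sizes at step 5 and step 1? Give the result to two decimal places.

50.02px

Step 1: 11.8 × 1.414 = 16.6852px
Step 5: 11.8 × 1.414⁵ = 66.7005px
Difference: 66.7005 − 16.6852 = 50.0153px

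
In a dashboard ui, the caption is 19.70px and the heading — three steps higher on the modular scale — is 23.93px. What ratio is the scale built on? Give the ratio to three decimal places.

1.067

r³ = 23.93 / 19.70, so r = (23.93/19.70)^(1/3).
r = 1.2147^(1/3) ≈ 1.0670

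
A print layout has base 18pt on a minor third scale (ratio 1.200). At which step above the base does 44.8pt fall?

1.200ⁿ = 44.8 / 18 = 2.4889
n = ln(2.4889) / ln(1.200) = 0.9118 / 0.1823 ≈ 5.00

5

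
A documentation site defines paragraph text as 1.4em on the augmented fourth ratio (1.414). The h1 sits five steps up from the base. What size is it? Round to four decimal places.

Each step on a modular scale multiplies by the ratio, so the size n steps from the base is base × ratioⁿ.
1.4 × 1.414⁵ = 1.4 × 5.65258 ≈ 7.9136

7.9136em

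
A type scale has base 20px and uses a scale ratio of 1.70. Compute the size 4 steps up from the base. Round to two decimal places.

167.04px

Every step multiplies by the scale ratio.
20.0 × 1.70⁴ = 20.0 × 8.35210 ≈ 167.04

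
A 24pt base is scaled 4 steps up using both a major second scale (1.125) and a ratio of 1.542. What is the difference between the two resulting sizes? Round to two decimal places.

97.25pt

Major second: 24.0 × 1.125⁴ = 38.4434pt
At 1.542: 24.0 × 1.542⁴ = 135.6903pt
Difference: 135.6903 − 38.4434 = 97.2469pt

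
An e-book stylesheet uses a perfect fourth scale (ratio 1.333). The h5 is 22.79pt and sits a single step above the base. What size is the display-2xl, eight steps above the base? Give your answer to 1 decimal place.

22.79 × 1.333⁷ = 22.79 × 7.47844 ≈ 170.434

170.4pt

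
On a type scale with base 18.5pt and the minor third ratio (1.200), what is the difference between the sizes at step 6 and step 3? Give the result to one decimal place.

Step 3: 18.5 × 1.200³ = 31.968pt
Step 6: 18.5 × 1.200⁶ = 55.241pt
Difference: 55.241 − 31.968 = 23.273pt

23.3pt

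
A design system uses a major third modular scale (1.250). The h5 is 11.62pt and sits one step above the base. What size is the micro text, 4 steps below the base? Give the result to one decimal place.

3.8pt

11.62 ÷ 1.250⁵ = 11.62 ÷ 3.05176 ≈ 3.808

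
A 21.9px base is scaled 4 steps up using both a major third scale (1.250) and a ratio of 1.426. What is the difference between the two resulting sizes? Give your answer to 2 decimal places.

37.09px

Major third: 21.9 × 1.250⁴ = 53.4668px
At 1.426: 21.9 × 1.426⁴ = 90.5570px
Difference: 90.5570 − 53.4668 = 37.0902px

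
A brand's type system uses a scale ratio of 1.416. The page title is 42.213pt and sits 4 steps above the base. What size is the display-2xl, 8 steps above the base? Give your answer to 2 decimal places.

Moving from step +4 to step +8 is 4 steps up, so multiply by r⁴.
42.213 × 1.416⁴ = 42.213 × 4.02025 ≈ 169.707

169.71pt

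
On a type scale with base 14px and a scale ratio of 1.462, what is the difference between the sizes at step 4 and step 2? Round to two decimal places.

34.04px

Step 2: 14.0 × 1.462² = 29.9242px
Step 4: 14.0 × 1.462⁴ = 63.9613px
Difference: 63.9613 − 29.9242 = 34.0371px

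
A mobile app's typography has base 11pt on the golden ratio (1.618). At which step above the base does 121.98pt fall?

5

1.618ⁿ = 121.98 / 11 = 11.0891
n = ln(11.0891) / ln(1.618) = 2.4060 / 0.4812 ≈ 5.00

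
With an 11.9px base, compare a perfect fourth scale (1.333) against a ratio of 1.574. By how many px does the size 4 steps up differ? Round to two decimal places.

35.47px

Perfect fourth: 11.9 × 1.333⁴ = 37.5723px
At 1.574: 11.9 × 1.574⁴ = 73.0409px
Difference: 73.0409 − 37.5723 = 35.4686px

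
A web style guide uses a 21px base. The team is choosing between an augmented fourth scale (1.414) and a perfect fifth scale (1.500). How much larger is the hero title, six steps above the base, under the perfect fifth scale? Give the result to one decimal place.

Augmented fourth: 21.0 × 1.414⁶ = 167.848px
Perfect fifth: 21.0 × 1.500⁶ = 239.203px
Difference: 239.203 − 167.848 = 71.355px

71.4px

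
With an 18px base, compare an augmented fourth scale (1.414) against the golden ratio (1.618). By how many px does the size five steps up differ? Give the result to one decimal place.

97.9px

Augmented fourth: 18.0 × 1.414⁵ = 101.747px
Golden ratio: 18.0 × 1.618⁵ = 199.602px
Difference: 199.602 − 101.747 = 97.855px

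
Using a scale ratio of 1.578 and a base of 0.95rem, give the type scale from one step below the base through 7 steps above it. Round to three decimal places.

0.602rem, 0.950rem, 1.499rem, 2.366rem, 3.733rem, 5.890rem, 9.295rem, 14.668rem, 23.146rem

Step -1: 0.95 ÷ 1.578 = 0.602
Step 0: 0.95rem
Step 1: 0.95 × 1.578 = 1.499
Step 2: 0.95 × 1.578² = 2.366
Step 3: 0.95 × 1.578³ = 3.733
Step 4: 0.95 × 1.578⁴ = 5.890
Step 5: 0.95 × 1.578⁵ = 9.295
Step 6: 0.95 × 1.578⁶ = 14.668
Step 7: 0.95 × 1.578⁷ = 23.146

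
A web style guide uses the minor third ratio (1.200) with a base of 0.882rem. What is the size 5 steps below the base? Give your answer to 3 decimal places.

0.354rem

Each step on a modular scale multiplies by the ratio, so the size n steps from the base is base × ratioⁿ.
0.882 ÷ 1.200⁵ = 0.882 ÷ 2.48832 ≈ 0.354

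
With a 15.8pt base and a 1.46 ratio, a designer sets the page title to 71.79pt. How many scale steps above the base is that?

4

1.46ⁿ = 71.79 / 15.8 = 4.5437
n = ln(4.5437) / ln(1.46) = 1.5137 / 0.3784 ≈ 4.00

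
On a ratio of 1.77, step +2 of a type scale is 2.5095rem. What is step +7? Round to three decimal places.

43.597rem

2.5095 × 1.77⁵ = 2.5095 × 17.37266 ≈ 43.597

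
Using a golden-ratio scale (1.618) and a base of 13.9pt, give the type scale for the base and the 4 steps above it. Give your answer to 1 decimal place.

13.9pt, 22.5pt, 36.4pt, 58.9pt, 95.3pt

Step 0: 13.9pt
Step 1: 13.9 × 1.618 = 22.5
Step 2: 13.9 × 1.618² = 36.4
Step 3: 13.9 × 1.618³ = 58.9
Step 4: 13.9 × 1.618⁴ = 95.3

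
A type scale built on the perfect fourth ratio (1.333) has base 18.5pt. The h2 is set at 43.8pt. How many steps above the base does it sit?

3

1.333ⁿ = 43.8 / 18.5 = 2.3676
n = ln(2.3676) / ln(1.333) = 0.8619 / 0.2874 ≈ 3.00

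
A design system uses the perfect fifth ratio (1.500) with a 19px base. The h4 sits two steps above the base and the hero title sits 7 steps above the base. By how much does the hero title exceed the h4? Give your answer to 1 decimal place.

Step 2: 19.0 × 1.500² = 42.750px
Step 7: 19.0 × 1.500⁷ = 324.633px
Difference: 324.633 − 42.750 = 281.883px

281.9px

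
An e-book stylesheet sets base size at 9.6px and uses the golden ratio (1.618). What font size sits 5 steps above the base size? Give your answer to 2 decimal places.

A modular type scale is a geometric sequence: sizeₙ = base × rⁿ.
9.6 × 1.618⁵ = 9.6 × 11.08901 ≈ 106.45

106.45px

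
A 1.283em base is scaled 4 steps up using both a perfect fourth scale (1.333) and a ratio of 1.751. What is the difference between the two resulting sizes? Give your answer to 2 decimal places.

Perfect fourth: 1.283 × 1.333⁴ = 4.0509em
At 1.751: 1.283 × 1.751⁴ = 12.0607em
Difference: 12.0607 − 4.0509 = 8.0098em

8.01em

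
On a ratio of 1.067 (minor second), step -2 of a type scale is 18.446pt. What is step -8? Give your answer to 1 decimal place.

12.5pt

18.446 ÷ 1.067⁶ = 18.446 ÷ 1.47566 ≈ 12.500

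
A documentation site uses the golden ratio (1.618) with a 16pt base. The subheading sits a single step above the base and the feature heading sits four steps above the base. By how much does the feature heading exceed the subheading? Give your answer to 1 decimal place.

Step 1: 16.0 × 1.618 = 25.888pt
Step 4: 16.0 × 1.618⁴ = 109.656pt
Difference: 109.656 − 25.888 = 83.768pt

83.8pt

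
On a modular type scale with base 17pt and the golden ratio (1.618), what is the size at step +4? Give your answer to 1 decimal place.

Each step on a modular scale multiplies by the ratio, so the size n steps from the base is base × ratioⁿ.
17.0 × 1.618⁴ = 17.0 × 6.85353 ≈ 116.51

116.5pt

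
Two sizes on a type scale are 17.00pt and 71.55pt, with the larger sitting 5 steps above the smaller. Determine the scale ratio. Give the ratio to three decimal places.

r⁵ = 71.55 / 17.00, so r = (71.55/17.00)^(1/5).
r = 4.2088^(1/5) ≈ 1.3330

1.333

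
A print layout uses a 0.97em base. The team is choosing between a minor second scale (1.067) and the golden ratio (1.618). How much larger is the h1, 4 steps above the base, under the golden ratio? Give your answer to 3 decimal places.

Minor second: 0.97 × 1.067⁴ = 1.25727em
Golden ratio: 0.97 × 1.618⁴ = 6.64792em
Difference: 6.64792 − 1.25727 = 5.39065em

5.391em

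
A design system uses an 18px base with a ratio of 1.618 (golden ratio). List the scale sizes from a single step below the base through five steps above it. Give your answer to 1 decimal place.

Step -1: 18.0 ÷ 1.618 = 11.1
Step 0: 18px
Step 1: 18.0 × 1.618 = 29.1
Step 2: 18.0 × 1.618² = 47.1
Step 3: 18.0 × 1.618³ = 76.2
Step 4: 18.0 × 1.618⁴ = 123.4
Step 5: 18.0 × 1.618⁵ = 199.6

11.1px, 18.0px, 29.1px, 47.1px, 76.2px, 123.4px, 199.6px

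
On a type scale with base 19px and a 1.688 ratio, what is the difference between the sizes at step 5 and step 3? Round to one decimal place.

Step 3: 19.0 × 1.688³ = 91.384px
Step 5: 19.0 × 1.688⁵ = 260.385px
Difference: 260.385 − 91.384 = 169.001px

169.0px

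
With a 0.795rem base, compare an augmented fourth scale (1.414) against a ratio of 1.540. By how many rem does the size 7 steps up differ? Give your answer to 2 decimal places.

Augmented fourth: 0.795 × 1.414⁷ = 8.9849rem
At 1.540: 0.795 × 1.540⁷ = 16.3310rem
Difference: 16.3310 − 8.9849 = 7.3461rem

7.35rem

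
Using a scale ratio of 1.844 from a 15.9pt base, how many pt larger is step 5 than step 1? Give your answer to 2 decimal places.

309.68pt

Step 1: 15.9 × 1.844 = 29.3196pt
Step 5: 15.9 × 1.844⁵ = 339.0016pt
Difference: 339.0016 − 29.3196 = 309.6820pt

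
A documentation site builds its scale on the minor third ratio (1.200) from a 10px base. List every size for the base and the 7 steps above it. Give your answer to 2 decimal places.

Step 0: 10px
Step 1: 10.0 × 1.200 = 12.00
Step 2: 10.0 × 1.200² = 14.40
Step 3: 10.0 × 1.200³ = 17.28
Step 4: 10.0 × 1.200⁴ = 20.74
Step 5: 10.0 × 1.200⁵ = 24.88
Step 6: 10.0 × 1.200⁶ = 29.86
Step 7: 10.0 × 1.200⁷ = 35.83

10.00px, 12.00px, 14.40px, 17.28px, 20.74px, 24.88px, 29.86px, 35.83px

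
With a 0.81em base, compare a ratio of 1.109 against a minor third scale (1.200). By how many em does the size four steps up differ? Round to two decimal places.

At 1.109: 0.81 × 1.109⁴ = 1.2252em
Minor third: 0.81 × 1.200⁴ = 1.6796em
Difference: 1.6796 − 1.2252 = 0.4544em

0.45em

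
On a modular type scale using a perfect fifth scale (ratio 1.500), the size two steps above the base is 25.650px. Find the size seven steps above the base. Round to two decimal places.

194.78px

The gap is 7 − (2) = 5 steps, so the factor is 1.500^5.
25.650 × 1.500⁵ = 25.650 × 7.59375 ≈ 194.780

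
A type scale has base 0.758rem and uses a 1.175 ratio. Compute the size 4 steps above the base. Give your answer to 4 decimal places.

1.4448rem

0.758 × 1.175⁴ = 0.758 × 1.90613 ≈ 1.4448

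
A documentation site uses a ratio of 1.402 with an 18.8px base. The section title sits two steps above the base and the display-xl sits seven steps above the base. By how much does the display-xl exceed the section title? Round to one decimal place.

Step 2: 18.8 × 1.402² = 36.953px
Step 7: 18.8 × 1.402⁷ = 200.168px
Difference: 200.168 − 36.953 = 163.215px

163.2px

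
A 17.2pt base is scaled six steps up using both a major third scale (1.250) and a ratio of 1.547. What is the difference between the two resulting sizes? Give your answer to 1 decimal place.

Major third: 17.2 × 1.250⁶ = 65.613pt
At 1.547: 17.2 × 1.547⁶ = 235.760pt
Difference: 235.760 − 65.613 = 170.147pt

170.1pt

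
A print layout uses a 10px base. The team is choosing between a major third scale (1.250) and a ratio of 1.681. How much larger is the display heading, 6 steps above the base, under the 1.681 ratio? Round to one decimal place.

Major third: 10.0 × 1.250⁶ = 38.147px
At 1.681: 10.0 × 1.681⁶ = 225.635px
Difference: 225.635 − 38.147 = 187.488px

187.5px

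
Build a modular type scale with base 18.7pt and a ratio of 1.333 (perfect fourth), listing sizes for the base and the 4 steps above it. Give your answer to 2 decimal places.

Step 0: 18.7pt
Step 1: 18.7 × 1.333 = 24.93
Step 2: 18.7 × 1.333² = 33.23
Step 3: 18.7 × 1.333³ = 44.29
Step 4: 18.7 × 1.333⁴ = 59.04

18.70pt, 24.93pt, 33.23pt, 44.29pt, 59.04pt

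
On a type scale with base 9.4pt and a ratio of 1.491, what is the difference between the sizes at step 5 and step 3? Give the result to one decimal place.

38.1pt

Step 3: 9.4 × 1.491³ = 31.157pt
Step 5: 9.4 × 1.491⁵ = 69.265pt
Difference: 69.265 − 31.157 = 38.108pt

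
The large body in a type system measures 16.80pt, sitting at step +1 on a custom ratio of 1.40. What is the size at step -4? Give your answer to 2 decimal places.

16.80 ÷ 1.40⁵ = 16.80 ÷ 5.37824 ≈ 3.124

3.12pt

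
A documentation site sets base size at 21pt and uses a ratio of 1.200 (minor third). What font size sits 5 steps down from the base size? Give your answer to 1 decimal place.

8.4pt

21.0 ÷ 1.200⁵ = 21.0 ÷ 2.48832 ≈ 8.44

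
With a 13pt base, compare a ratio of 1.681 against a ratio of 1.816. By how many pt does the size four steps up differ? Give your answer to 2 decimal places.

At 1.681: 13.0 × 1.681⁴ = 103.8040pt
At 1.816: 13.0 × 1.816⁴ = 141.3861pt
Difference: 141.3861 − 103.8040 = 37.5821pt

37.58pt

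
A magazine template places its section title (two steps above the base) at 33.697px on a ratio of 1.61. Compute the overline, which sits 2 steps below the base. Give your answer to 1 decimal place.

The gap is -2 − (2) = -4 steps, so the factor is 1.61^-4.
33.697 ÷ 1.61⁴ = 33.697 ÷ 6.71898 ≈ 5.015

5.0px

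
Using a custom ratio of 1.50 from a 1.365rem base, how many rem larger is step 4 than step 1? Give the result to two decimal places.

4.86rem

Step 1: 1.365 × 1.50 = 2.0475rem
Step 4: 1.365 × 1.50⁴ = 6.9103rem
Difference: 6.9103 − 2.0475 = 4.8628rem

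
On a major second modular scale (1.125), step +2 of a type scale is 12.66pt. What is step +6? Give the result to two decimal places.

12.66 × 1.125⁴ = 12.66 × 1.60181 ≈ 20.279

20.28pt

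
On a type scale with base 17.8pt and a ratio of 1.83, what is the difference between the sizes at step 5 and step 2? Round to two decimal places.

Step 2: 17.8 × 1.83² = 59.6104pt
Step 5: 17.8 × 1.83⁵ = 365.3217pt
Difference: 365.3217 − 59.6104 = 305.7113pt

305.71pt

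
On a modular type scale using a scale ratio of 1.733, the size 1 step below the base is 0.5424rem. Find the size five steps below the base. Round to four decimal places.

0.5424 ÷ 1.733⁴ = 0.5424 ÷ 9.01974 ≈ 0.0601

0.0601rem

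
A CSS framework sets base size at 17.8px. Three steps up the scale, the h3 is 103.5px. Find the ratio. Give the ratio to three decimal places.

1.798

r³ = 103.5 / 17.8, so r = (103.5/17.8)^(1/3).
r = 5.8146^(1/3) ≈ 1.7982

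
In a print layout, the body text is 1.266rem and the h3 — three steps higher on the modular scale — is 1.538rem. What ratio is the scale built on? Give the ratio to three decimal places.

The ratio satisfies 1.266 × r³ = 1.538, so r = (1.538 / 1.266)^(1/3).
r = 1.2148^(1/3) ≈ 1.0670

1.067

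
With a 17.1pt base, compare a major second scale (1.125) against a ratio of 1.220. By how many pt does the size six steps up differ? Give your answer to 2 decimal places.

21.72pt

Major second: 17.1 × 1.125⁶ = 34.6666pt
At 1.220: 17.1 × 1.220⁶ = 56.3839pt
Difference: 56.3839 − 34.6666 = 21.7173pt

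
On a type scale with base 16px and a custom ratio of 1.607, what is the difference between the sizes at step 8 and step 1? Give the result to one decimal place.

685.9px

Step 1: 16.0 × 1.607 = 25.712px
Step 8: 16.0 × 1.607⁸ = 711.618px
Difference: 711.618 − 25.712 = 685.906px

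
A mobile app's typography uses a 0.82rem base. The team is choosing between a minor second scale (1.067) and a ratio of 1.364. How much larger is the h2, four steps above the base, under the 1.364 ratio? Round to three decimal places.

1.776rem

Minor second: 0.82 × 1.067⁴ = 1.06285rem
At 1.364: 0.82 × 1.364⁴ = 2.83839rem
Difference: 2.83839 − 1.06285 = 1.77554rem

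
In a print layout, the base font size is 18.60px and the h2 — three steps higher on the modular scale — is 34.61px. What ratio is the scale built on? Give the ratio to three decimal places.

r³ = 34.61 / 18.60, so r = (34.61/18.60)^(1/3).
r = 1.8608^(1/3) ≈ 1.2300

1.230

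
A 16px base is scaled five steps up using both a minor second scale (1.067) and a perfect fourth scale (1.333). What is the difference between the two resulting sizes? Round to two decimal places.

45.21px

Minor second: 16.0 × 1.067⁵ = 22.1280px
Perfect fourth: 16.0 × 1.333⁵ = 67.3396px
Difference: 67.3396 − 22.1280 = 45.2116px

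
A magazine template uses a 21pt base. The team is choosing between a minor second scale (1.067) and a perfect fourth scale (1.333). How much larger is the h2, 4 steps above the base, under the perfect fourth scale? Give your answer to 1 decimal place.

39.1pt

Minor second: 21.0 × 1.067⁴ = 27.219pt
Perfect fourth: 21.0 × 1.333⁴ = 66.304pt
Difference: 66.304 − 27.219 = 39.085pt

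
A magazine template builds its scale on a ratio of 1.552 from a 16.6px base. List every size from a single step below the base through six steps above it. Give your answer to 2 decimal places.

Step -1: 16.6 ÷ 1.552 = 10.70
Step 0: 16.6px
Step 1: 16.6 × 1.552 = 25.76
Step 2: 16.6 × 1.552² = 39.98
Step 3: 16.6 × 1.552³ = 62.06
Step 4: 16.6 × 1.552⁴ = 96.31
Step 5: 16.6 × 1.552⁵ = 149.47
Step 6: 16.6 × 1.552⁶ = 231.98

10.70px, 16.60px, 25.76px, 39.98px, 62.06px, 96.31px, 149.47px, 231.98px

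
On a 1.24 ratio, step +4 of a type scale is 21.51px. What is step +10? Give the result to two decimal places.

21.51 × 1.24⁶ = 21.51 × 3.63522 ≈ 78.193

78.19px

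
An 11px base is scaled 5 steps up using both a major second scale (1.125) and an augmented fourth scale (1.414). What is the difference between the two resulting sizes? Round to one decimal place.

Major second: 11.0 × 1.125⁵ = 19.822px
Augmented fourth: 11.0 × 1.414⁵ = 62.178px
Difference: 62.178 − 19.822 = 42.356px

42.4px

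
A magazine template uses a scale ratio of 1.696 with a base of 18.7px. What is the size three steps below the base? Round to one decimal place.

3.8px

18.7 ÷ 1.696³ = 18.7 ÷ 4.87840 ≈ 3.83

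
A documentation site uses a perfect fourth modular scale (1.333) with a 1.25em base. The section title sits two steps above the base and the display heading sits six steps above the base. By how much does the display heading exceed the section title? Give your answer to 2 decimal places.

Step 2: 1.25 × 1.333² = 2.2211em
Step 6: 1.25 × 1.333⁶ = 7.0128em
Difference: 7.0128 − 2.2211 = 4.7917em

4.79em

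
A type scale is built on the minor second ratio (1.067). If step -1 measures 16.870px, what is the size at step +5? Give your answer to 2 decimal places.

24.89px

16.870 × 1.067⁶ = 16.870 × 1.47566 ≈ 24.894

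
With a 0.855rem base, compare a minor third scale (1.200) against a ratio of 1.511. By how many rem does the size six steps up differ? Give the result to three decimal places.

Minor third: 0.855 × 1.200⁶ = 2.55302rem
At 1.511: 0.855 × 1.511⁶ = 10.17543rem
Difference: 10.17543 − 2.55302 = 7.62241rem

7.622rem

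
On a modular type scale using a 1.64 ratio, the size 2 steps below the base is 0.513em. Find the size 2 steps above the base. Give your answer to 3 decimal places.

Moving from step -2 to step +2 is 4 steps up, so multiply by r⁴.
0.513 × 1.64⁴ = 0.513 × 7.23395 ≈ 3.711

3.711em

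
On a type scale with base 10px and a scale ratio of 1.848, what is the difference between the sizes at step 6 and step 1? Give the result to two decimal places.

Step 1: 10.0 × 1.848 = 18.4800px
Step 6: 10.0 × 1.848⁶ = 398.3014px
Difference: 398.3014 − 18.4800 = 379.8214px

379.82px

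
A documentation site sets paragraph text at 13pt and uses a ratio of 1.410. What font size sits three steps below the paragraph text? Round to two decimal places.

Every step multiplies by the scale ratio.
13.0 ÷ 1.410³ = 13.0 ÷ 2.80322 ≈ 4.64

4.64pt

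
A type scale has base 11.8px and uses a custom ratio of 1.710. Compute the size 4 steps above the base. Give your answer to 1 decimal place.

Every step multiplies by the scale ratio.
11.8 × 1.710⁴ = 11.8 × 8.55036 ≈ 100.89

100.9px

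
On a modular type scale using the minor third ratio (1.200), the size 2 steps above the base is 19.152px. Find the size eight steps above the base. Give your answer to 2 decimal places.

57.19px

The gap is 8 − (2) = 6 steps, so the factor is 1.200^6.
19.152 × 1.200⁶ = 19.152 × 2.98598 ≈ 57.188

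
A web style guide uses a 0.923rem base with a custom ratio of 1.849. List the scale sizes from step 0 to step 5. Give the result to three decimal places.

Step 0: 0.923rem
Step 1: 0.923 × 1.849 = 1.707
Step 2: 0.923 × 1.849² = 3.156
Step 3: 0.923 × 1.849³ = 5.835
Step 4: 0.923 × 1.849⁴ = 10.788
Step 5: 0.923 × 1.849⁵ = 19.947

0.923rem, 1.707rem, 3.156rem, 5.835rem, 10.788rem, 19.947rem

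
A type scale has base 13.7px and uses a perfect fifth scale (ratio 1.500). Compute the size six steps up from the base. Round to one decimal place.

156.1px

Each step on a modular scale multiplies by the ratio, so the size n steps from the base is base × ratioⁿ.
13.7 × 1.500⁶ = 13.7 × 11.39062 ≈ 156.05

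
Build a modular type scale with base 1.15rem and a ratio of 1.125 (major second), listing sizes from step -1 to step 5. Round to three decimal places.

Step -1: 1.15 ÷ 1.125 = 1.022
Step 0: 1.15rem
Step 1: 1.15 × 1.125 = 1.294
Step 2: 1.15 × 1.125² = 1.455
Step 3: 1.15 × 1.125³ = 1.637
Step 4: 1.15 × 1.125⁴ = 1.842
Step 5: 1.15 × 1.125⁵ = 2.072

1.022rem, 1.150rem, 1.294rem, 1.455rem, 1.637rem, 1.842rem, 2.072rem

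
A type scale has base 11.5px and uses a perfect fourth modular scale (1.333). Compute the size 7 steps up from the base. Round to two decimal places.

86.00px

11.5 × 1.333⁷ = 11.5 × 7.47844 ≈ 86.00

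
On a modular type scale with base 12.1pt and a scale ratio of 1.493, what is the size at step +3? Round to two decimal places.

40.27pt

12.1 × 1.493³ = 12.1 × 3.32797 ≈ 40.27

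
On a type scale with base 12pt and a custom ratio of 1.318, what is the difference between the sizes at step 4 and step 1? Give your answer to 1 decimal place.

20.4pt

Step 1: 12.0 × 1.318 = 15.816pt
Step 4: 12.0 × 1.318⁴ = 36.211pt
Difference: 36.211 − 15.816 = 20.395pt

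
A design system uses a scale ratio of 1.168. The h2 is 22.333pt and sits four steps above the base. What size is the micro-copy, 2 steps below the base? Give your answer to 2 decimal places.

Moving from step +4 to step -2 is 6 steps down, so divide by r⁶.
22.333 ÷ 1.168⁶ = 22.333 ÷ 2.53897 ≈ 8.796

8.80pt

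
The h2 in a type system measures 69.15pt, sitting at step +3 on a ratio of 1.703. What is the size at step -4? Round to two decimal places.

1.66pt

Moving from step +3 to step -4 is 7 steps down, so divide by r⁷.
69.15 ÷ 1.703⁷ = 69.15 ÷ 41.54345 ≈ 1.665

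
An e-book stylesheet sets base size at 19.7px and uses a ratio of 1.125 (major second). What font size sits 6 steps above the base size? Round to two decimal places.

19.7 × 1.125⁶ = 19.7 × 2.02729 ≈ 39.94

39.94px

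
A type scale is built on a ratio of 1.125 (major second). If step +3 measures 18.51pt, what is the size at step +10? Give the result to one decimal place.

42.2pt

18.51 × 1.125⁷ = 18.51 × 2.28070 ≈ 42.216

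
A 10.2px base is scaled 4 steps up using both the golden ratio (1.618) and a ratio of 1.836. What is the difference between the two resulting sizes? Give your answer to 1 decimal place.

46.0px

Golden ratio: 10.2 × 1.618⁴ = 69.906px
At 1.836: 10.2 × 1.836⁴ = 115.902px
Difference: 115.902 − 69.906 = 45.996px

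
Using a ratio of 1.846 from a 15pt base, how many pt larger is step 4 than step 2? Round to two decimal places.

123.07pt

Step 2: 15.0 × 1.846² = 51.1157pt
Step 4: 15.0 × 1.846⁴ = 174.1879pt
Difference: 174.1879 − 51.1157 = 123.0722pt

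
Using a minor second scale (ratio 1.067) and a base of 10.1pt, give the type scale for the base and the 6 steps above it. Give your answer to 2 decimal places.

Step 0: 10.1pt
Step 1: 10.1 × 1.067 = 10.78
Step 2: 10.1 × 1.067² = 11.50
Step 3: 10.1 × 1.067³ = 12.27
Step 4: 10.1 × 1.067⁴ = 13.09
Step 5: 10.1 × 1.067⁵ = 13.97
Step 6: 10.1 × 1.067⁶ = 14.90

10.10pt, 10.78pt, 11.50pt, 12.27pt, 13.09pt, 13.97pt, 14.90pt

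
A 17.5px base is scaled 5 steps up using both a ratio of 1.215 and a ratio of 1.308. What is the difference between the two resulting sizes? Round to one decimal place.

20.7px

At 1.215: 17.5 × 1.215⁵ = 46.336px
At 1.308: 17.5 × 1.308⁵ = 67.000px
Difference: 67.000 − 46.336 = 20.664px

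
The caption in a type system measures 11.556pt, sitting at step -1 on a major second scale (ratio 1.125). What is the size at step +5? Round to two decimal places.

23.43pt

11.556 × 1.125⁶ = 11.556 × 2.02729 ≈ 23.427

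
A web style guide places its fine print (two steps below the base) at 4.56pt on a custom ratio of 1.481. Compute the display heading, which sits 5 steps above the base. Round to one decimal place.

71.3pt

Moving from step -2 to step +5 is 7 steps up, so multiply by r⁷.
4.56 × 1.481⁷ = 4.56 × 15.62735 ≈ 71.261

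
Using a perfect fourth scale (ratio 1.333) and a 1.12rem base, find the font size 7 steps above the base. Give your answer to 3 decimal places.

8.376rem

Each step on a modular scale multiplies by the ratio, so the size n steps from the base is base × ratioⁿ.
1.12 × 1.333⁷ = 1.12 × 7.47844 ≈ 8.376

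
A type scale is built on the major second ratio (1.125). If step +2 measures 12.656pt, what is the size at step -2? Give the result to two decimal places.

12.656 ÷ 1.125⁴ = 12.656 ÷ 1.60181 ≈ 7.901

7.90pt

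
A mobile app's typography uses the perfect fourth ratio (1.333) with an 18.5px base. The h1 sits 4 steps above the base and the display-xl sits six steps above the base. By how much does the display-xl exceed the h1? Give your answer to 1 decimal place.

Step 4: 18.5 × 1.333⁴ = 58.411px
Step 6: 18.5 × 1.333⁶ = 103.789px
Difference: 103.789 − 58.411 = 45.378px

45.4px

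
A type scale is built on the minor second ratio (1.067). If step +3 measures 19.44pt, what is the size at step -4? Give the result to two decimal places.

12.35pt

19.44 ÷ 1.067⁷ = 19.44 ÷ 1.57453 ≈ 12.347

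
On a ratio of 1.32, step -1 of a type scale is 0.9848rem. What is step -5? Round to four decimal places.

0.9848 ÷ 1.32⁴ = 0.9848 ÷ 3.03596 ≈ 0.3244

0.3244rem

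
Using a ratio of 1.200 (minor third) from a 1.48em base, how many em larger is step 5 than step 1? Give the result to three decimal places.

Step 1: 1.48 × 1.200 = 1.77600em
Step 5: 1.48 × 1.200⁵ = 3.68271em
Difference: 3.68271 − 1.77600 = 1.90671em

1.907em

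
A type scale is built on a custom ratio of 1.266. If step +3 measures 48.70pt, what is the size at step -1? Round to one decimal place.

19.0pt

Moving from step +3 to step -1 is 4 steps down, so divide by r⁴.
48.70 ÷ 1.266⁴ = 48.70 ÷ 2.56883 ≈ 18.958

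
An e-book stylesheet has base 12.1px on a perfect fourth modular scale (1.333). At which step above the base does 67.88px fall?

6

1.333ⁿ = 67.88 / 12.1 = 5.6099
n = ln(5.6099) / ln(1.333) = 1.7245 / 0.2874 ≈ 6.00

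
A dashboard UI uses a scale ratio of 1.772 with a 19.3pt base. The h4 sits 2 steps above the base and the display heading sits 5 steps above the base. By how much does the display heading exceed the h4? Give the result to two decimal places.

Step 2: 19.3 × 1.772² = 60.6017pt
Step 5: 19.3 × 1.772⁵ = 337.1909pt
Difference: 337.1909 − 60.6017 = 276.5892pt

276.59pt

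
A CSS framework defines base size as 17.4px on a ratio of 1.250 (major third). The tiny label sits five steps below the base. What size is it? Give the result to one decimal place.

5.7px

Each step on a modular scale multiplies by the ratio, so the size n steps from the base is base × ratioⁿ.
17.4 ÷ 1.250⁵ = 17.4 ÷ 3.05176 ≈ 5.70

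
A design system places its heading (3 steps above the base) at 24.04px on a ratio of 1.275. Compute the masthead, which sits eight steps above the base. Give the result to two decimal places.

Moving from step +3 to step +8 is 5 steps up, so multiply by r⁵.
24.04 × 1.275⁵ = 24.04 × 3.36939 ≈ 81.000

81.00px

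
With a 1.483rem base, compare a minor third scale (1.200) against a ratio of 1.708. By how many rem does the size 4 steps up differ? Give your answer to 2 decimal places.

9.55rem

Minor third: 1.483 × 1.200⁴ = 3.0751rem
At 1.708: 1.483 × 1.708⁴ = 12.6210rem
Difference: 12.6210 − 3.0751 = 9.5459rem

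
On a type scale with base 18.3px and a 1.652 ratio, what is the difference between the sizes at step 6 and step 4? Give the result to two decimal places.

235.67px

Step 4: 18.3 × 1.652⁴ = 136.2986px
Step 6: 18.3 × 1.652⁶ = 371.9729px
Difference: 371.9729 − 136.2986 = 235.6743px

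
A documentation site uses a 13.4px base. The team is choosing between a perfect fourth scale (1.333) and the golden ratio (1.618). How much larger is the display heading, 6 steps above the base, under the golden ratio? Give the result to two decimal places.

Perfect fourth: 13.4 × 1.333⁶ = 75.1771px
Golden ratio: 13.4 × 1.618⁶ = 240.4229px
Difference: 240.4229 − 75.1771 = 165.2458px

165.25px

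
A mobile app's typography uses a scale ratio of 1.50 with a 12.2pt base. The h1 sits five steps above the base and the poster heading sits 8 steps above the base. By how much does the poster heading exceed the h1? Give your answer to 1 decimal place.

220.0pt

Step 5: 12.2 × 1.50⁵ = 92.644pt
Step 8: 12.2 × 1.50⁸ = 312.673pt
Difference: 312.673 − 92.644 = 220.029pt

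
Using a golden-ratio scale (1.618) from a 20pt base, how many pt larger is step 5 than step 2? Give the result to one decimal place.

169.4pt

Step 2: 20.0 × 1.618² = 52.358pt
Step 5: 20.0 × 1.618⁵ = 221.780pt
Difference: 221.780 − 52.358 = 169.422pt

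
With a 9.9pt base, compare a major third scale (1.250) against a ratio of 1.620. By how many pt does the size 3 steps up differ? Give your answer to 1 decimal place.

Major third: 9.9 × 1.250³ = 19.336pt
At 1.620: 9.9 × 1.620³ = 42.090pt
Difference: 42.090 − 19.336 = 22.754pt

22.8pt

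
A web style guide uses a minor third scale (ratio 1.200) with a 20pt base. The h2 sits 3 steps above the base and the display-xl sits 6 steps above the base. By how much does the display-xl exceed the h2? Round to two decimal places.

25.16pt

Step 3: 20.0 × 1.200³ = 34.5600pt
Step 6: 20.0 × 1.200⁶ = 59.7197pt
Difference: 59.7197 − 34.5600 = 25.1597pt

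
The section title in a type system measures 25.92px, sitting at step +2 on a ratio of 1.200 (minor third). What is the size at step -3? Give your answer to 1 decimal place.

10.4px

25.92 ÷ 1.200⁵ = 25.92 ÷ 2.48832 ≈ 10.417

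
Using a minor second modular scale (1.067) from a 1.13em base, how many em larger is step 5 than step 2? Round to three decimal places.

0.276em

Step 2: 1.13 × 1.067² = 1.28649em
Step 5: 1.13 × 1.067⁵ = 1.56279em
Difference: 1.56279 − 1.28649 = 0.27630em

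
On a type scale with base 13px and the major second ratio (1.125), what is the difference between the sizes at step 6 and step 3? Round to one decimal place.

Step 3: 13.0 × 1.125³ = 18.510px
Step 6: 13.0 × 1.125⁶ = 26.355px
Difference: 26.355 − 18.510 = 7.845px

7.8px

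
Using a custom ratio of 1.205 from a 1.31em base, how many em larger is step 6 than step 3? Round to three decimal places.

Step 3: 1.31 × 1.205³ = 2.29209em
Step 6: 1.31 × 1.205⁶ = 4.01045em
Difference: 4.01045 − 2.29209 = 1.71836em

1.718em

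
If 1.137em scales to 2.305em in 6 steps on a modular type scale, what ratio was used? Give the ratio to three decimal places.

The ratio satisfies 1.137 × r⁶ = 2.305, so r = (2.305 / 1.137)^(1/6).
r = 2.0273^(1/6) ≈ 1.1250

1.125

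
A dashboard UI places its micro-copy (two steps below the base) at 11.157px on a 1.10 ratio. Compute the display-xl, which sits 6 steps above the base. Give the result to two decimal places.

23.92px

11.157 × 1.10⁸ = 11.157 × 2.14359 ≈ 23.916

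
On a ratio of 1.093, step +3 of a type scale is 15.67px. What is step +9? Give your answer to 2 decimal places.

26.72px

Moving from step +3 to step +9 is 6 steps up, so multiply by r⁶.
15.67 × 1.093⁶ = 15.67 × 1.70499 ≈ 26.717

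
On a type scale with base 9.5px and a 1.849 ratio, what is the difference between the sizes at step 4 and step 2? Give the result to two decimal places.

78.56px

Step 2: 9.5 × 1.849² = 32.4786px
Step 4: 9.5 × 1.849⁴ = 111.0379px
Difference: 111.0379 − 32.4786 = 78.5593px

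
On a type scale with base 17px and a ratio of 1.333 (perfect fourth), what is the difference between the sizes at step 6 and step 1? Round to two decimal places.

72.71px

Step 1: 17.0 × 1.333 = 22.6610px
Step 6: 17.0 × 1.333⁶ = 95.3740px
Difference: 95.3740 − 22.6610 = 72.7130px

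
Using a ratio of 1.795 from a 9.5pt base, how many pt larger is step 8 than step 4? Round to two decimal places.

925.23pt

Step 4: 9.5 × 1.795⁴ = 98.6237pt
Step 8: 9.5 × 1.795⁸ = 1023.8568pt
Difference: 1023.8568 − 98.6237 = 925.2331pt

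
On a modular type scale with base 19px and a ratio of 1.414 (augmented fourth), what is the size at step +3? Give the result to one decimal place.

53.7px

19.0 × 1.414³ = 19.0 × 2.82715 ≈ 53.72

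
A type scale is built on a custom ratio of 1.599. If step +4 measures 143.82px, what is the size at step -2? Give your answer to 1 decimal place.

8.6px

The gap is -2 − (4) = -6 steps, so the factor is 1.599^-6.
143.82 ÷ 1.599⁶ = 143.82 ÷ 16.71440 ≈ 8.605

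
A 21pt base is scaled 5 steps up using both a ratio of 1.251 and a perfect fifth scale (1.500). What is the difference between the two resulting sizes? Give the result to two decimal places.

At 1.251: 21.0 × 1.251⁵ = 64.3437pt
Perfect fifth: 21.0 × 1.500⁵ = 159.4688pt
Difference: 159.4688 − 64.3437 = 95.1251pt

95.13pt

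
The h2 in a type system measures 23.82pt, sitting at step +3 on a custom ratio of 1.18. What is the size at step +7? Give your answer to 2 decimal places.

Moving from step +3 to step +7 is 4 steps up, so multiply by r⁴.
23.82 × 1.18⁴ = 23.82 × 1.93878 ≈ 46.182

46.18pt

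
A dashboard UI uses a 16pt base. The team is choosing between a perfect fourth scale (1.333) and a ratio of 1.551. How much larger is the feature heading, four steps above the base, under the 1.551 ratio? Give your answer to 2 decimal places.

Perfect fourth: 16.0 × 1.333⁴ = 50.5174pt
At 1.551: 16.0 × 1.551⁴ = 92.5907pt
Difference: 92.5907 − 50.5174 = 42.0733pt

42.07pt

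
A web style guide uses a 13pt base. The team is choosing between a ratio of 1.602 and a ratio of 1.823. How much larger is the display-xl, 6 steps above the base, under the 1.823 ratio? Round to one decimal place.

257.4pt

At 1.602: 13.0 × 1.602⁶ = 219.745pt
At 1.823: 13.0 × 1.823⁶ = 477.159pt
Difference: 477.159 − 219.745 = 257.414pt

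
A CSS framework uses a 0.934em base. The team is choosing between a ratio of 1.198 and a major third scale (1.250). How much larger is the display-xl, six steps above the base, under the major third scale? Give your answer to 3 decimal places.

At 1.198: 0.934 × 1.198⁶ = 2.76114em
Major third: 0.934 × 1.250⁶ = 3.56293em
Difference: 3.56293 − 2.76114 = 0.80179em

0.802em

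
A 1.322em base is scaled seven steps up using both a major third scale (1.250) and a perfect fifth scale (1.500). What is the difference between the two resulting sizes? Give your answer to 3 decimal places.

Major third: 1.322 × 1.250⁷ = 6.30379em
Perfect fifth: 1.322 × 1.500⁷ = 22.58761em
Difference: 22.58761 − 6.30379 = 16.28382em

16.284em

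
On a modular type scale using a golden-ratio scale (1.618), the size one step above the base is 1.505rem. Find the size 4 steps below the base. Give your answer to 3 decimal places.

Moving from step +1 to step -4 is 5 steps down, so divide by r⁵.
1.505 ÷ 1.618⁵ = 1.505 ÷ 11.08901 ≈ 0.136

0.136rem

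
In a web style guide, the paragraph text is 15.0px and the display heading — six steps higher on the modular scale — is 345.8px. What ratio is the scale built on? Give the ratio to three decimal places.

r⁶ = 345.8 / 15.0, so r = (345.8/15.0)^(1/6).
r = 23.0533^(1/6) ≈ 1.6870

1.687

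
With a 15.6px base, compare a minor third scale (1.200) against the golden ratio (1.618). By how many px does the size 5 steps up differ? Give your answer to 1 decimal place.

Minor third: 15.6 × 1.200⁵ = 38.818px
Golden ratio: 15.6 × 1.618⁵ = 172.988px
Difference: 172.988 − 38.818 = 134.170px

134.2px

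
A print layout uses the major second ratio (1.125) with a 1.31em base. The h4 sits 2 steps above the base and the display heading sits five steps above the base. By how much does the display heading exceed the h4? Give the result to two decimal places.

0.70em

Step 2: 1.31 × 1.125² = 1.6580em
Step 5: 1.31 × 1.125⁵ = 2.3607em
Difference: 2.3607 − 1.6580 = 0.7027em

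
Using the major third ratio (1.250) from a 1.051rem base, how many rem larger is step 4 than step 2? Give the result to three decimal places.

0.924rem

Step 2: 1.051 × 1.250² = 1.64219rem
Step 4: 1.051 × 1.250⁴ = 2.56592rem
Difference: 2.56592 − 1.64219 = 0.92373rem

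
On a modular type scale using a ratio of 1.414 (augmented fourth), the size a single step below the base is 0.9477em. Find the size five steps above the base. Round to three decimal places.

7.575em

0.9477 × 1.414⁶ = 0.9477 × 7.99275 ≈ 7.575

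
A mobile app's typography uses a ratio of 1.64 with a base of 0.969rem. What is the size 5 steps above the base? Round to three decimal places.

Each step on a modular scale multiplies by the ratio, so the size n steps from the base is base × ratioⁿ.
0.969 × 1.64⁵ = 0.969 × 11.86367 ≈ 11.496

11.496rem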